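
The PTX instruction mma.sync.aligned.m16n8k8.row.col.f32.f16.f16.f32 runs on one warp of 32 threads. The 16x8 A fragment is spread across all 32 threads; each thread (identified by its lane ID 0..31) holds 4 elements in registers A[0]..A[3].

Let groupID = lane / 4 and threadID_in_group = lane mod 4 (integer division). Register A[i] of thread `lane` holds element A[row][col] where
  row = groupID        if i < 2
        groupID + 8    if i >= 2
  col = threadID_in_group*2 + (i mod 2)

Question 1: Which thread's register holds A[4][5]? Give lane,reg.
r=4→G=4,rhi=0  c=5→T=2,p=1
L=4*4+2=18  i=0*2+1=1

18,1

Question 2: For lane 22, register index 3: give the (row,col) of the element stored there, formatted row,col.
22: gr=5,th=2
[3] (5+8,2*2+1) = (13,5)

13,5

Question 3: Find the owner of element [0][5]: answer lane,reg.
r=0⇒gr=0,Rb=0  c=5⇒th=2,odd=1
L=0*4+2=2  i=0*2+1=1

2,1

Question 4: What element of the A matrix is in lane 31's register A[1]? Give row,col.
L=31->gid=31>>2=7, tid=31&3=3
[1]->row 7+0=7  col 3·2+1=7

7,7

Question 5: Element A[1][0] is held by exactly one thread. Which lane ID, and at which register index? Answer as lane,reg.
r=1⇒gr=1,Rb=0  c=0⇒th=0,odd=0
L=1*4+0=4  i=0*2+0=0

4,0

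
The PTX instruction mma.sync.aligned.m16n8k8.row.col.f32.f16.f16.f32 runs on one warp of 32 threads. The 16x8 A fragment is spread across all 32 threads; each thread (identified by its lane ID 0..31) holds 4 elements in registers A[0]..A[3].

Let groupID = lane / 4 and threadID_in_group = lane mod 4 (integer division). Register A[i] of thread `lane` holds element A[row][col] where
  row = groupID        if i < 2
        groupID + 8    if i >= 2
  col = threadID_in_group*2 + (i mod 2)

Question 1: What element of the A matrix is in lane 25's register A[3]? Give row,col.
lane 25⇒25/4=6, 25 mod 4=1
i=3  r:6+8⇒14  c:2·1+1⇒3

14,3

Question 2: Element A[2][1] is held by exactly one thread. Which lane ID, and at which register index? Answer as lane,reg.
8,1

r=2⇒gr=2,Rb=0  c=1⇒th=0,odd=1
L=2*4+0=8  i=0*2+1=1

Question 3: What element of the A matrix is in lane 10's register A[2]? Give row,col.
10,4

L=10→G=10>>2=2, T=10&3=2
[2]→row 2+8=10  col 2·2+0=4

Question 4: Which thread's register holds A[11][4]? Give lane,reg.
r=11->g=3,rb=1  c=4->t=2,b0=0
L=3*4+2=14  i=1*2+0=2

14,2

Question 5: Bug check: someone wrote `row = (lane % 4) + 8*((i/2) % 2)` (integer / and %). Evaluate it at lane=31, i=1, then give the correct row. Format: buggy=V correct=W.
buggy=3 correct=7

`(lane % 4) + 8*((i/2) % 2)`[31,1]->3
lane 31->31/4=7, 31 mod 4=3
i=1  r:7+0->7  c:2·3+1->7
row: 3 vs 7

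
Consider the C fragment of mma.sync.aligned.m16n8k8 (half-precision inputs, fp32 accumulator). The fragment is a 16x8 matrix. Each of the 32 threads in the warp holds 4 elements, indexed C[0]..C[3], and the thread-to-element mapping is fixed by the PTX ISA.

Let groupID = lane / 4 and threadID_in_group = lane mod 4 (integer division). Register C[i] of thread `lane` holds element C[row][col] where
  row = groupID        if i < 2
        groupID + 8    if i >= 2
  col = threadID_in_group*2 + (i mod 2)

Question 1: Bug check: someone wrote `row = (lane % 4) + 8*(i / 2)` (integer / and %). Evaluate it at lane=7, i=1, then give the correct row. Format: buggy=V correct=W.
`(lane % 4) + 8*(i / 2)`[7,1]->3
lane 7->7/4=1, 7 mod 4=3
i=1  r:1+0->1  c:2·3+1->7
row: 3 vs 1

buggy=3 correct=1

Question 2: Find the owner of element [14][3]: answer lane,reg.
r:14=>grp=6,rB=1  c:3=>tig=1,lo=1
L=6*4+1=25  i=1*2+1=3

25,3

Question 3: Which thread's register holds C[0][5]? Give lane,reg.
r=0->g=0,rb=0  c=5->t=2,b0=1
L=0*4+2=2  i=0*2+1=1

2,1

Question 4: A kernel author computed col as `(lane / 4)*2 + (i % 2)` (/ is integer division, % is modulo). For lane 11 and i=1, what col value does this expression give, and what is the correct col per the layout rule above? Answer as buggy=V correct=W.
`(lane / 4)*2 + (i % 2)`[11,1]->5
lane 11: gid=2 (11/4), tid=3 (11%4)
i=1: r=2+0=2, c=3*2+1=7
col: 5 vs 7

buggy=5 correct=7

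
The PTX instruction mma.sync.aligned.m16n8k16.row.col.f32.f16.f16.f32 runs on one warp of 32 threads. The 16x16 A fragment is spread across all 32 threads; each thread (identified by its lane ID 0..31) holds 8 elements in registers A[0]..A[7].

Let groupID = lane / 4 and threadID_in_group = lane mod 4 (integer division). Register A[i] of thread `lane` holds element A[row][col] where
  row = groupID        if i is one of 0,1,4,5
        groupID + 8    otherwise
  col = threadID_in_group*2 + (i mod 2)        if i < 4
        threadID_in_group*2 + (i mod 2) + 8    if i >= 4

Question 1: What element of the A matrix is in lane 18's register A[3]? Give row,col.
lane 18→18/4=4, 18 mod 4=2
i=3  r:4+8→12  c:2·2+1+0→5

12,5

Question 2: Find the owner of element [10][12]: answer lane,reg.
r: 10->gid=2,r8=1  c: 12->c8=1,tid=2,i&1=0
L=2*4+2=10  i=1*4+1*2+0=6

10,6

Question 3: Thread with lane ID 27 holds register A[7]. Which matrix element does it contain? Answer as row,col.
14,15

L=27→G=27>>2=6, T=27&3=3
[7]→row 6+8=14  col 3·2+1+8=15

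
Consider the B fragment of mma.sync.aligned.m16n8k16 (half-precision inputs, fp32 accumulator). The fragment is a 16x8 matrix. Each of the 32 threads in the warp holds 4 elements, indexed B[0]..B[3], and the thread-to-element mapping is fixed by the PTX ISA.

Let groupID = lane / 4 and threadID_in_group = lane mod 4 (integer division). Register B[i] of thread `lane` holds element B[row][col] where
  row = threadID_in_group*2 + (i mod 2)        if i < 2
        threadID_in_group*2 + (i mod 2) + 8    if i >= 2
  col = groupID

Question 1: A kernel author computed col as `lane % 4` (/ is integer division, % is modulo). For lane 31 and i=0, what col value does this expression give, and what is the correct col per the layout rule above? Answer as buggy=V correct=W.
`lane % 4`[31,0]->3
lane 31->31/4=7, 31 mod 4=3
i=0  r:2·3+0+0->6  c:7
col: 3 vs 7

buggy=3 correct=7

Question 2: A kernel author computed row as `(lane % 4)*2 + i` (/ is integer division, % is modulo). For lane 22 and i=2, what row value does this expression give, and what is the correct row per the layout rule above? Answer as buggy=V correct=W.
buggy=6 correct=12

`(lane % 4)*2 + i`[22,2]->6
22: g=5,t=2
[2] (2*2+0+8,5) = (12,5)
row: 6 vs 12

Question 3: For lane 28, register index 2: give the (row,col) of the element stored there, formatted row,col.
lane 28->28/4=7, 28 mod 4=0
i=2  r:2·0+0+8->8  c:7

8,7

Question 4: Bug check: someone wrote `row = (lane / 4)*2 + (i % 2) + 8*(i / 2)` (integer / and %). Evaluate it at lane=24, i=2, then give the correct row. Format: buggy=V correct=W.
buggy=20 correct=8

`(lane / 4)*2 + (i % 2) + 8*(i / 2)`[24,2]->20
L=24->g=24>>2=6, t=24&3=0
[2]->row 0·2+0+8=8  col g=6
row: 20 vs 8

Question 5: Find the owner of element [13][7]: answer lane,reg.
c=7->g=7  r=13->rb=1,t=2,b0=1
L=7*4+2=30  i=1*2+1=3

30,3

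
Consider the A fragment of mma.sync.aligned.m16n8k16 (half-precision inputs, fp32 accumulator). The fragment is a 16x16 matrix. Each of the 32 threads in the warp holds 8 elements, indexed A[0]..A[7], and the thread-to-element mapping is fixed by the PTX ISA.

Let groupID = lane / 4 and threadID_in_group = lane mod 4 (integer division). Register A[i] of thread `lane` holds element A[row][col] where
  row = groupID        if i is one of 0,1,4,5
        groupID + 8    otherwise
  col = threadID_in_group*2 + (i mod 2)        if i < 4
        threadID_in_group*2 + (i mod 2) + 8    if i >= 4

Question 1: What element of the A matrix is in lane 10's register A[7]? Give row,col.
10,13

lane 10: g=2 (10/4), t=2 (10%4)
i=7: r=2+8=10, c=2*2+1+8=13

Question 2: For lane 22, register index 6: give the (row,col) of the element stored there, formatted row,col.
13,12

lane 22→22/4=5, 22 mod 4=2
i=6  r:5+8→13  c:2·2+0+8→12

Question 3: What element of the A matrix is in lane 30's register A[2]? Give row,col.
15,4

lane 30: grp=7 (30/4), tig=2 (30%4)
i=2: r=7+8=15, c=2*2+0+0=4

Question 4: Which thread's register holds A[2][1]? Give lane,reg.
r: 2->gid=2,r8=0  c: 1->c8=0,tid=0,i&1=1
L=2*4+0=8  i=0*4+0*2+1=1

8,1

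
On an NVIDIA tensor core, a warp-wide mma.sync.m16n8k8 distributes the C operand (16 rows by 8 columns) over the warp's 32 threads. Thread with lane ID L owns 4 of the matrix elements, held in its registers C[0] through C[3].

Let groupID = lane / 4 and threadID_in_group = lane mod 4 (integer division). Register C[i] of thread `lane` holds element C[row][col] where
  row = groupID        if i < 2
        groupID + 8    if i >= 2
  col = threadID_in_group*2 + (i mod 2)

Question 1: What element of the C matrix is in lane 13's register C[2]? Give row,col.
11,2

L=13->g=13>>2=3, t=13&3=1
[2]->row 3+8=11  col 1·2+0=2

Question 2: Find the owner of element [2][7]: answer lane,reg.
r=2⇒gr=2,Rb=0  c=7⇒th=3,odd=1
L=2*4+3=11  i=0*2+1=1

11,1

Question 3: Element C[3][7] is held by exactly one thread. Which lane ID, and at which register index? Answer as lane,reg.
15,1

r:3=>grp=3,rB=0  c:7=>tig=3,lo=1
L=3*4+3=15  i=0*2+1=1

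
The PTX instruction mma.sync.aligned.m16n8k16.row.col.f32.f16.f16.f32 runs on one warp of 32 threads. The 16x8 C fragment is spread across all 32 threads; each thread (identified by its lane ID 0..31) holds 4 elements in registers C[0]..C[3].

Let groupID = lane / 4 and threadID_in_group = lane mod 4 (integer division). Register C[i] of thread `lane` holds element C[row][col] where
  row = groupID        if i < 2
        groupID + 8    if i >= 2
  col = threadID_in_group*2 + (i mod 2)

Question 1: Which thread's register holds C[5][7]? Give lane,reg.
r=5→G=5,rhi=0  c=7→T=3,p=1
L=5*4+3=23  i=0*2+1=1

23,1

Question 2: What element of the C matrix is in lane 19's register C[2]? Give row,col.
lane 19->19/4=4, 19 mod 4=3
i=2  r:4+8->12  c:2·3+0->6

12,6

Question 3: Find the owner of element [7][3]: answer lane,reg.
29,1

r: 7->gid=7,r8=0  c: 3->tid=1,i&1=1
L=7*4+1=29  i=0*2+1=1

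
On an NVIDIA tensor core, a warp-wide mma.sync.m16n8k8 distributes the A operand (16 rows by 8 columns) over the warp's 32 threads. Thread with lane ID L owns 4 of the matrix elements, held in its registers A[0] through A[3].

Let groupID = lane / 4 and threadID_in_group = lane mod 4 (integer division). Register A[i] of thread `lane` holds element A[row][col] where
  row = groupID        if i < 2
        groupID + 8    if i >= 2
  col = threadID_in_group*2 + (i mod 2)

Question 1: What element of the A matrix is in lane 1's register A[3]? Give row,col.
8,3

1: gid=0,tid=1
[3] (0+8,1*2+1) = (8,3)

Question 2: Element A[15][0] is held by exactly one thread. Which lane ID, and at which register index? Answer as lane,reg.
r:15=>grp=7,rB=1  c:0=>tig=0,lo=0
L=7*4+0=28  i=1*2+0=2

28,2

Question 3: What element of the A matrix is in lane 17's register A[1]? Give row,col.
lane 17->17/4=4, 17 mod 4=1
i=1  r:4+0->4  c:2·1+1->3

4,3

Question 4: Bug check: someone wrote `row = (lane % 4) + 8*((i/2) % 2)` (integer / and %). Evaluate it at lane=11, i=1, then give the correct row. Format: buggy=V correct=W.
buggy=3 correct=2

`(lane % 4) + 8*((i/2) % 2)`[11,1]⇒3
lane 11⇒11/4=2, 11 mod 4=3
i=1  r:2+0⇒2  c:2·3+1⇒7
row: 3 vs 2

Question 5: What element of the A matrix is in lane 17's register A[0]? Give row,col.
4,2

17: grp=4,tig=1
[0] (4+0,1*2+0) = (4,2)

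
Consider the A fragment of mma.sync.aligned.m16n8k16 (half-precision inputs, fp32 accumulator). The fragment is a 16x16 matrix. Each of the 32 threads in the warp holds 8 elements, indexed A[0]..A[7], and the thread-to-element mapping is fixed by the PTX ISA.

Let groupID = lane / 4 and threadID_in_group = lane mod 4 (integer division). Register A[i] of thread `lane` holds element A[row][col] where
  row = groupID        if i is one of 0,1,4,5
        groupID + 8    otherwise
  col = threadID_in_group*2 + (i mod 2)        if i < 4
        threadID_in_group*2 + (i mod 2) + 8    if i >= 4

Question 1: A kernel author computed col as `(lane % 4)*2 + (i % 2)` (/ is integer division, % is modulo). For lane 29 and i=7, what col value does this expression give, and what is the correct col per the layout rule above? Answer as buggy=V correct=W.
`(lane % 4)*2 + (i % 2)`[29,7]->3
L=29->gid=29>>2=7, tid=29&3=1
[7]->row 7+8=15  col 1·2+1+8=11
col: 3 vs 11

buggy=3 correct=11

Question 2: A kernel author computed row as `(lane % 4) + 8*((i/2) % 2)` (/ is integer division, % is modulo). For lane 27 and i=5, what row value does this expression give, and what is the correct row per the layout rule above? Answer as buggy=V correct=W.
buggy=3 correct=6

`(lane % 4) + 8*((i/2) % 2)`[27,5]=>3
L=27=>grp=27>>2=6, tig=27&3=3
[5]=>row 6+0=6  col 3·2+1+8=15
row: 3 vs 6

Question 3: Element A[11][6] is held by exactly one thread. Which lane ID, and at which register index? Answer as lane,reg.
15,2

r: 11->gid=3,r8=1  c: 6->c8=0,tid=3,i&1=0
L=3*4+3=15  i=0*4+1*2+0=2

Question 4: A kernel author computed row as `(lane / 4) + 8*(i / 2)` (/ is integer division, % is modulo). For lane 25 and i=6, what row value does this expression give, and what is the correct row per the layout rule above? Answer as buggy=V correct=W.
buggy=30 correct=14

`(lane / 4) + 8*(i / 2)`[25,6]⇒30
lane 25⇒25/4=6, 25 mod 4=1
i=6  r:6+8⇒14  c:2·1+0+8⇒10
row: 30 vs 14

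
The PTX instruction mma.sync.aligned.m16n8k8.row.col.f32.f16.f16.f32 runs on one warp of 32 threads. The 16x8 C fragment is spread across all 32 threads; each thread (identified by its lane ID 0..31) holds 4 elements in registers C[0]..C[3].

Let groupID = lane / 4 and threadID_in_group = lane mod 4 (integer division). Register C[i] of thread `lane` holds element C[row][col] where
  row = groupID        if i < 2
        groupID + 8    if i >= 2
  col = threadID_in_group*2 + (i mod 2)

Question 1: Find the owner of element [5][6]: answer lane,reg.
23,0

r=5→G=5,rhi=0  c=6→T=3,p=0
L=5*4+3=23  i=0*2+0=0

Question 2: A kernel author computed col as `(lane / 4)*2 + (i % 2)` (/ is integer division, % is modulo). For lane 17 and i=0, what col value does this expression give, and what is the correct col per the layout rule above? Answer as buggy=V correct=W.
`(lane / 4)*2 + (i % 2)`[17,0]⇒8
lane 17⇒17/4=4, 17 mod 4=1
i=0  r:4+0⇒4  c:2·1+0⇒2
col: 8 vs 2

buggy=8 correct=2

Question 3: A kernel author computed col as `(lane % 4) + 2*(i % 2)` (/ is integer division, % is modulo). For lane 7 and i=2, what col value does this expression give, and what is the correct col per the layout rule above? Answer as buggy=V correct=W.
buggy=3 correct=6

`(lane % 4) + 2*(i % 2)`[7,2]->3
lane 7->7/4=1, 7 mod 4=3
i=2  r:1+8->9  c:2·3+0->6
col: 3 vs 6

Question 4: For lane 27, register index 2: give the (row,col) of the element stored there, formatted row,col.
14,6

lane 27=>27/4=6, 27 mod 4=3
i=2  r:6+8=>14  c:2·3+0=>6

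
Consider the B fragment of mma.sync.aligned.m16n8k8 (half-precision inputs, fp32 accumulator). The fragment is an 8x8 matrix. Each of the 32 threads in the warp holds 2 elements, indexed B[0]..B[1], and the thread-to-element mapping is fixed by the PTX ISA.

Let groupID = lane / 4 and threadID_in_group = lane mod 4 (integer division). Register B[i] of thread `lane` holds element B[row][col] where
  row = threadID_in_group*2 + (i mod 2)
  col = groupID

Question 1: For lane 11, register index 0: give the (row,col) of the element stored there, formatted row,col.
L=11->gid=11>>2=2, tid=11&3=3
[0]->row 3·2+0=6  col gid=2

6,2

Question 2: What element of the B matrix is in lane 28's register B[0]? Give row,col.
28: grp=7,tig=0
[0] (0*2+0,7) = (0,7)

0,7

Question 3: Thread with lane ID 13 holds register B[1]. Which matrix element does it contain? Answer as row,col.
3,3

L=13→G=13>>2=3, T=13&3=1
[1]→row 1·2+1=3  col G=3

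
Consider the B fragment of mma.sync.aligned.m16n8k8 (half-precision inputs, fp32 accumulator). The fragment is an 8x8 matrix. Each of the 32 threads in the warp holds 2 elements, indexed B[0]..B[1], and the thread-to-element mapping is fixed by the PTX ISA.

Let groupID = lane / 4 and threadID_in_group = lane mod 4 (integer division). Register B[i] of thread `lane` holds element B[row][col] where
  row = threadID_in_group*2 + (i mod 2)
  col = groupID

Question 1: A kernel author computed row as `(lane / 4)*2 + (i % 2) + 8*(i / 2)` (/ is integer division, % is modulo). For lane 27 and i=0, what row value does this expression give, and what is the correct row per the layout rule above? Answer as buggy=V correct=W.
`(lane / 4)*2 + (i % 2) + 8*(i / 2)`[27,0]→12
lane 27→27/4=6, 27 mod 4=3
i=0  r:2·3+0→6  c:6
row: 12 vs 6

buggy=12 correct=6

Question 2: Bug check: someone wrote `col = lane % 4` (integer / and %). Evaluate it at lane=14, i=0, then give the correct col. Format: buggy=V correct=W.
`lane % 4`[14,0]->2
lane 14->14/4=3, 14 mod 4=2
i=0  r:2·2+0->4  c:3
col: 2 vs 3

buggy=2 correct=3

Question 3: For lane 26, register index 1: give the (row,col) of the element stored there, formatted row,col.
lane 26: gr=6 (26/4), th=2 (26%4)
i=1: r=2*2+1=5, c=gr=6

5,6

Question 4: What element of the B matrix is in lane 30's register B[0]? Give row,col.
4,7

30: G=7,T=2
[0] (2*2+0,7) = (4,7)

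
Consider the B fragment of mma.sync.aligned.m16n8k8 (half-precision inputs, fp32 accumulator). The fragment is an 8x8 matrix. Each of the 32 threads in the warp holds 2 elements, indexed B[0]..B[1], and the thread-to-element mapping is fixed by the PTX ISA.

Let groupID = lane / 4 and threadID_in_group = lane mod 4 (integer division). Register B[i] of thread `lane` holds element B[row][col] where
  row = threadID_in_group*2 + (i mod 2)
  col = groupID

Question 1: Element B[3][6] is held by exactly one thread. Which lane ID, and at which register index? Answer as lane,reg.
c: 6->gid=6  r: 3->tid=1,i&1=1
L=6*4+1=25  i=1=1

25,1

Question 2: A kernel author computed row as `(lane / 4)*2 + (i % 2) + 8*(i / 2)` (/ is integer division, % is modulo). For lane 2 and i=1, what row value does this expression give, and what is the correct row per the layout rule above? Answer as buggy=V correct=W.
`(lane / 4)*2 + (i % 2) + 8*(i / 2)`[2,1]→1
lane 2: G=0 (2/4), T=2 (2%4)
i=1: r=2*2+1=5, c=G=0
row: 1 vs 5

buggy=1 correct=5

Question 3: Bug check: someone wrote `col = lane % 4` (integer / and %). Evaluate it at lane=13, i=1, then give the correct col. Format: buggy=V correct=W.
`lane % 4`[13,1]⇒1
lane 13: gr=3 (13/4), th=1 (13%4)
i=1: r=1*2+1=3, c=gr=3
col: 1 vs 3

buggy=1 correct=3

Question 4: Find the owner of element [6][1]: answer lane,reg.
7,0

c: 1->gid=1  r: 6->tid=3,i&1=0
L=1*4+3=7  i=0=0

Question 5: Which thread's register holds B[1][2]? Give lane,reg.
8,1

c:2=>grp=2  r:1=>tig=0,lo=1
L=2*4+0=8  i=1=1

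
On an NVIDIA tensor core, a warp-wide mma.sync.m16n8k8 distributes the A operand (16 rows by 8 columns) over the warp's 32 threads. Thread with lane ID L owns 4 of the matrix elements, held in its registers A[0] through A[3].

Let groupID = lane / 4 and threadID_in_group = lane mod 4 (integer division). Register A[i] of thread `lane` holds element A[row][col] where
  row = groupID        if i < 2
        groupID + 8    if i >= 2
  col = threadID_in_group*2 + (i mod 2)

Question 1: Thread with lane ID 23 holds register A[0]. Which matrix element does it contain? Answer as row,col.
23: gid=5,tid=3
[0] (5+0,3*2+0) = (5,6)

5,6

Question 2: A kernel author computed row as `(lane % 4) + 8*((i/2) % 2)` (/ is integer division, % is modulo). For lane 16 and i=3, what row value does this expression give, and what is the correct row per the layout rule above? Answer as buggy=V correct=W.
`(lane % 4) + 8*((i/2) % 2)`[16,3]=>8
16: grp=4,tig=0
[3] (4+8,0*2+1) = (12,1)
row: 8 vs 12

buggy=8 correct=12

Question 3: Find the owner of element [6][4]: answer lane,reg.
r=6→G=6,rhi=0  c=4→T=2,p=0
L=6*4+2=26  i=0*2+0=0

26,0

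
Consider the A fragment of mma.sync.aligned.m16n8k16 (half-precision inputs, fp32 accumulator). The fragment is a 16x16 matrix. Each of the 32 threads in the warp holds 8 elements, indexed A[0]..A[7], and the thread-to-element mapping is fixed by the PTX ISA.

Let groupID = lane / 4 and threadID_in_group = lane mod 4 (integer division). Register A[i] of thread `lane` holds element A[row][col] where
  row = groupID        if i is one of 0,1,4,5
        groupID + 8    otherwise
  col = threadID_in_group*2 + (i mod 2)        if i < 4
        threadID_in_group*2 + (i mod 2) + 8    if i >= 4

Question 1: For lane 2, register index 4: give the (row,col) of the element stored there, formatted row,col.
lane 2=>2/4=0, 2 mod 4=2
i=4  r:0+0=>0  c:2·2+0+8=>12

0,12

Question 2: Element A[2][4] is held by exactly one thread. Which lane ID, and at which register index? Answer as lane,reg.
r=2⇒gr=2,Rb=0  c=4⇒Cb=0,th=2,odd=0
L=2*4+2=10  i=0*4+0*2+0=0

10,0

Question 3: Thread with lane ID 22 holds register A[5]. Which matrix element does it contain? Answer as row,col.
5,13

lane 22: gid=5 (22/4), tid=2 (22%4)
i=5: r=5+0=5, c=2*2+1+8=13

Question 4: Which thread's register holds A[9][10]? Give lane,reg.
5,6

r: 9->gid=1,r8=1  c: 10->c8=1,tid=1,i&1=0
L=1*4+1=5  i=1*4+1*2+0=6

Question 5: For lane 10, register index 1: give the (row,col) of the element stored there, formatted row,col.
L=10->g=10>>2=2, t=10&3=2
[1]->row 2+0=2  col 2·2+1+0=5

2,5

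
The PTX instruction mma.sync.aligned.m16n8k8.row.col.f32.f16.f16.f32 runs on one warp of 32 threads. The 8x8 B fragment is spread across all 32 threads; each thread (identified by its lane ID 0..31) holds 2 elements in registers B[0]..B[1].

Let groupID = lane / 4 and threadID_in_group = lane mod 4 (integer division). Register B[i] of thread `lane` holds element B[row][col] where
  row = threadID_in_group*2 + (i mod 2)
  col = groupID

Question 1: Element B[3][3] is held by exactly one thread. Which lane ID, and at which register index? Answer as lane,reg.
13,1

c: 3->gid=3  r: 3->tid=1,i&1=1
L=3*4+1=13  i=1=1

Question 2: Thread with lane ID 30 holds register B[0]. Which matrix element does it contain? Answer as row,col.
L=30⇒gr=30>>2=7, th=30&3=2
[0]⇒row 2·2+0=4  col gr=7

4,7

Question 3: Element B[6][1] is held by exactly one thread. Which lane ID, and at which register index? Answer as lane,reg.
c=1->g=1  r=6->t=3,b0=0
L=1*4+3=7  i=0=0

7,0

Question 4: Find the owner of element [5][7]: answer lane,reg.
c=7->g=7  r=5->t=2,b0=1
L=7*4+2=30  i=1=1

30,1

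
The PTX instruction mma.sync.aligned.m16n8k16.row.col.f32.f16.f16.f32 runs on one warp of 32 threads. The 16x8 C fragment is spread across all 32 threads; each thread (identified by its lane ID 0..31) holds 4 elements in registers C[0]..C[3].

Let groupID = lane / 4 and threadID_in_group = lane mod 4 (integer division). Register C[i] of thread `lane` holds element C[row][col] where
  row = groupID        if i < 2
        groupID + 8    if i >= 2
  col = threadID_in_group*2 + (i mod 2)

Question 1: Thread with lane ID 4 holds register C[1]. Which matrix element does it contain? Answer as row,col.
lane 4->4/4=1, 4 mod 4=0
i=1  r:1+0->1  c:2·0+1->1

1,1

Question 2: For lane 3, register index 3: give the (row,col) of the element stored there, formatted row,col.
lane 3: gr=0 (3/4), th=3 (3%4)
i=3: r=0+8=8, c=3*2+1=7

8,7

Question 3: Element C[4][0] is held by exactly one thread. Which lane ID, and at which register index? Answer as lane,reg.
16,0

r=4⇒gr=4,Rb=0  c=0⇒th=0,odd=0
L=4*4+0=16  i=0*2+0=0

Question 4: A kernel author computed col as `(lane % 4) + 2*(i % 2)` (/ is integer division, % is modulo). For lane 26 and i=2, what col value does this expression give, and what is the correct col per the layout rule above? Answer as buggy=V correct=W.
`(lane % 4) + 2*(i % 2)`[26,2]→2
lane 26: G=6 (26/4), T=2 (26%4)
i=2: r=6+8=14, c=2*2+0=4
col: 2 vs 4

buggy=2 correct=4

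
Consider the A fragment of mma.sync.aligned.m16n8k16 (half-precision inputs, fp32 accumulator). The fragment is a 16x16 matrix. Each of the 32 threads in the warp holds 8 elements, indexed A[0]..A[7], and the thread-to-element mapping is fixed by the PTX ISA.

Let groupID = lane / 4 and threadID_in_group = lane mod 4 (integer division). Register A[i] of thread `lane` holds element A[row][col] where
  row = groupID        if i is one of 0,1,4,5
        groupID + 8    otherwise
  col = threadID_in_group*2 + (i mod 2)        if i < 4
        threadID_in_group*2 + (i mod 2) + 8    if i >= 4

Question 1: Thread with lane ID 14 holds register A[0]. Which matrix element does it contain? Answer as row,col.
L=14=>grp=14>>2=3, tig=14&3=2
[0]=>row 3+0=3  col 2·2+0+0=4

3,4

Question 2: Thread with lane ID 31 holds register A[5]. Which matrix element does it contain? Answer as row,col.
7,15

31: G=7,T=3
[5] (7+0,3*2+1+8) = (7,15)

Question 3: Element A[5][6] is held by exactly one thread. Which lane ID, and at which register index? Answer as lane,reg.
23,0

r:5=>grp=5,rB=0  c:6=>cB=0,tig=3,lo=0
L=5*4+3=23  i=0*4+0*2+0=0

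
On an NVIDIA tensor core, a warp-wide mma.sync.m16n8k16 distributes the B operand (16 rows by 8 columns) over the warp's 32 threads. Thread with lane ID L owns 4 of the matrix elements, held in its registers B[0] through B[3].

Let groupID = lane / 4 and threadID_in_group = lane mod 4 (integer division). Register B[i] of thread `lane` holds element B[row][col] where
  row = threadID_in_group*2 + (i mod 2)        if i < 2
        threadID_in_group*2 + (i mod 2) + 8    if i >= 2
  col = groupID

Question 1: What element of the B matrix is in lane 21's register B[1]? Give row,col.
3,5

L=21→G=21>>2=5, T=21&3=1
[1]→row 1·2+1+0=3  col G=5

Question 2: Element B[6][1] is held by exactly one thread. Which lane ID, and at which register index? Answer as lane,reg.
c: 1->gid=1  r: 6->r8=0,tid=3,i&1=0
L=1*4+3=7  i=0*2+0=0

7,0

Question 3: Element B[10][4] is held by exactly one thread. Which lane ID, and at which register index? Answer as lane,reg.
c:4=>grp=4  r:10=>rB=1,tig=1,lo=0
L=4*4+1=17  i=1*2+0=2

17,2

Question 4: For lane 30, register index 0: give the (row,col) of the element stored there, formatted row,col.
L=30→G=30>>2=7, T=30&3=2
[0]→row 2·2+0+0=4  col G=7

4,7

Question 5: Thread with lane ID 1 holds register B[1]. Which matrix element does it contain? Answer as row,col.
3,0

lane 1: g=0 (1/4), t=1 (1%4)
i=1: r=1*2+1+0=3, c=g=0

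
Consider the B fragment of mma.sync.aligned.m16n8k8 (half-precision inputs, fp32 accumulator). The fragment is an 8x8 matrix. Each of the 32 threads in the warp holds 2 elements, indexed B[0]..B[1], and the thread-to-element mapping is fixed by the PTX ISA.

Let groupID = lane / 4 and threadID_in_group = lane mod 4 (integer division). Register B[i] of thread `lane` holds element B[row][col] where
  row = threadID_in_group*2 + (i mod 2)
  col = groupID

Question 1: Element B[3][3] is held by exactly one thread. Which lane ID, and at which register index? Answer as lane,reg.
c=3->g=3  r=3->t=1,b0=1
L=3*4+1=13  i=1=1

13,1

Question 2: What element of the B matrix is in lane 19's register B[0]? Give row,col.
lane 19->19/4=4, 19 mod 4=3
i=0  r:2·3+0->6  c:4

6,4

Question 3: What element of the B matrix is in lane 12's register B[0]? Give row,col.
L=12->g=12>>2=3, t=12&3=0
[0]->row 0·2+0=0  col g=3

0,3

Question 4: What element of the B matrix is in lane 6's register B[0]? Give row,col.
L=6→G=6>>2=1, T=6&3=2
[0]→row 2·2+0=4  col G=1

4,1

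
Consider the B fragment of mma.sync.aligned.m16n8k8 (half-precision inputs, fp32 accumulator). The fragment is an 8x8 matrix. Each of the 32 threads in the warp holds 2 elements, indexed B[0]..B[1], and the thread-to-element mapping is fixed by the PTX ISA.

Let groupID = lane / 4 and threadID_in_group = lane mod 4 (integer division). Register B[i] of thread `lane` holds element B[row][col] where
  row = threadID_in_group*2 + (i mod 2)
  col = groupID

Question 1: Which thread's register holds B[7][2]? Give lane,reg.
11,1

c=2->g=2  r=7->t=3,b0=1
L=2*4+3=11  i=1=1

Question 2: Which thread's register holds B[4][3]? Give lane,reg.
c=3→G=3  r=4→T=2,p=0
L=3*4+2=14  i=0=0

14,0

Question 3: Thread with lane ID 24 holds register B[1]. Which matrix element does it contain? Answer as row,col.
1,6

24: g=6,t=0
[1] (0*2+1,6) = (1,6)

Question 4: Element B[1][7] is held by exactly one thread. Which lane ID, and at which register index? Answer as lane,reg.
c=7→G=7  r=1→T=0,p=1
L=7*4+0=28  i=1=1

28,1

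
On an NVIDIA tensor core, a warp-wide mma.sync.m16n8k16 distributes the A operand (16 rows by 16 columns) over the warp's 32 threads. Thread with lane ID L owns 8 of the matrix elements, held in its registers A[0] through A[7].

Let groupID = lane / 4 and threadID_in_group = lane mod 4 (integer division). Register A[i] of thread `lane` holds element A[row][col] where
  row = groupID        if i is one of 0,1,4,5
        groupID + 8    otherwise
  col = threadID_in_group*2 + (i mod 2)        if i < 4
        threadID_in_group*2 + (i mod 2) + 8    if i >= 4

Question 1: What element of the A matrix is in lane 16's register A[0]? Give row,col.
4,0

16: g=4,t=0
[0] (4+0,0*2+0+0) = (4,0)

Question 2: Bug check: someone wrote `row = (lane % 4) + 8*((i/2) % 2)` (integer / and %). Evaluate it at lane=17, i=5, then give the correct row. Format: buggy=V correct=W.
`(lane % 4) + 8*((i/2) % 2)`[17,5]->1
lane 17: g=4 (17/4), t=1 (17%4)
i=5: r=4+0=4, c=1*2+1+8=11
row: 1 vs 4

buggy=1 correct=4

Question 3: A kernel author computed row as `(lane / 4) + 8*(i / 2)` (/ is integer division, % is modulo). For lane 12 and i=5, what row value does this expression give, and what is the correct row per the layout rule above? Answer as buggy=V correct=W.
`(lane / 4) + 8*(i / 2)`[12,5]⇒19
12: gr=3,th=0
[5] (3+0,0*2+1+8) = (3,9)
row: 19 vs 3

buggy=19 correct=3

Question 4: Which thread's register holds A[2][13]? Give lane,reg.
10,5

r=2→G=2,rhi=0  c=13→chi=1,T=2,p=1
L=2*4+2=10  i=1*4+0*2+1=5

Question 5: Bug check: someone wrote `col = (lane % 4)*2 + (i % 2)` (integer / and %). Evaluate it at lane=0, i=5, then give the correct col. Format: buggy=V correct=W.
buggy=1 correct=9

`(lane % 4)*2 + (i % 2)`[0,5]→1
lane 0: G=0 (0/4), T=0 (0%4)
i=5: r=0+0=0, c=0*2+1+8=9
col: 1 vs 9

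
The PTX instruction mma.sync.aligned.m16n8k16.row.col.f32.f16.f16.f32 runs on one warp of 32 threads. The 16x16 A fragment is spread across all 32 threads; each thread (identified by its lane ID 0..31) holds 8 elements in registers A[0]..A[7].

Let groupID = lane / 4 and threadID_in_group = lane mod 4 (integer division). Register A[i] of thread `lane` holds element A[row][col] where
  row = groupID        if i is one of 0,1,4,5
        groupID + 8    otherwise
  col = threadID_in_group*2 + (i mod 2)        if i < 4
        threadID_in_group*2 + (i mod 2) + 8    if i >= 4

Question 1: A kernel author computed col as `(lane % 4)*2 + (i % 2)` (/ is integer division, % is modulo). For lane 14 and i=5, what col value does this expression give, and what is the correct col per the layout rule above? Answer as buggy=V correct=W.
buggy=5 correct=13

`(lane % 4)*2 + (i % 2)`[14,5]->5
lane 14->14/4=3, 14 mod 4=2
i=5  r:3+0->3  c:2·2+1+8->13
col: 5 vs 13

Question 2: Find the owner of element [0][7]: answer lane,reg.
3,1

r=0->g=0,rb=0  c=7->cb=0,t=3,b0=1
L=0*4+3=3  i=0*4+0*2+1=1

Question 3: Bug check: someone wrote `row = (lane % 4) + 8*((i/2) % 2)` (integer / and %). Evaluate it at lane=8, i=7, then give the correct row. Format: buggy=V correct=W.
buggy=8 correct=10

`(lane % 4) + 8*((i/2) % 2)`[8,7]⇒8
L=8⇒gr=8>>2=2, th=8&3=0
[7]⇒row 2+8=10  col 0·2+1+8=9
row: 8 vs 10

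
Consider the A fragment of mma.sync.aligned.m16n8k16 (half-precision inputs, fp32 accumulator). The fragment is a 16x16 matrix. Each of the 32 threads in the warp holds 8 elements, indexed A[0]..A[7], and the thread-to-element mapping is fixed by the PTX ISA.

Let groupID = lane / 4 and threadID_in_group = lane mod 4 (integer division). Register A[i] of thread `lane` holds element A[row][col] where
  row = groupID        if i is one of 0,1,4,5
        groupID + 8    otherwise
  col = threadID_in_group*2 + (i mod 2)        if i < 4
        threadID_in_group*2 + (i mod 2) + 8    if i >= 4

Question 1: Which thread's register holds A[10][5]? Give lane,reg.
r: 10->gid=2,r8=1  c: 5->c8=0,tid=2,i&1=1
L=2*4+2=10  i=0*4+1*2+1=3

10,3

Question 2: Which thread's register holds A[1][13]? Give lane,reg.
6,5

r=1->g=1,rb=0  c=13->cb=1,t=2,b0=1
L=1*4+2=6  i=1*4+0*2+1=5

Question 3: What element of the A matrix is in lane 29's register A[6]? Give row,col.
lane 29→29/4=7, 29 mod 4=1
i=6  r:7+8→15  c:2·1+0+8→10

15,10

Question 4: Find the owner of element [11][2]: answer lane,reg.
r=11→G=3,rhi=1  c=2→chi=0,T=1,p=0
L=3*4+1=13  i=0*4+1*2+0=2

13,2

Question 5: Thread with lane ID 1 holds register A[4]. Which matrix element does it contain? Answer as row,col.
0,10

lane 1: g=0 (1/4), t=1 (1%4)
i=4: r=0+0=0, c=1*2+0+8=10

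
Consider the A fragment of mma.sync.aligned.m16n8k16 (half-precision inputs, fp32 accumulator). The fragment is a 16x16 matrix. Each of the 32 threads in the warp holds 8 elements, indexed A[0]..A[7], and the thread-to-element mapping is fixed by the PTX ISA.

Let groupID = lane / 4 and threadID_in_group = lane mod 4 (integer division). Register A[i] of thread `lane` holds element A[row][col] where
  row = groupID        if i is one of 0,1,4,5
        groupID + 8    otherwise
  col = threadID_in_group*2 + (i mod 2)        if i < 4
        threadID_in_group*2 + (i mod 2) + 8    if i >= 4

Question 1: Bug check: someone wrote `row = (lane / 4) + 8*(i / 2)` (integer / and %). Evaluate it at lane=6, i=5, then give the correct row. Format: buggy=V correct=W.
`(lane / 4) + 8*(i / 2)`[6,5]⇒17
L=6⇒gr=6>>2=1, th=6&3=2
[5]⇒row 1+0=1  col 2·2+1+8=13
row: 17 vs 1

buggy=17 correct=1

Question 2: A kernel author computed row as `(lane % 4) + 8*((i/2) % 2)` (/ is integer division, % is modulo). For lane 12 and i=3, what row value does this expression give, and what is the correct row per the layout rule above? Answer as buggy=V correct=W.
`(lane % 4) + 8*((i/2) % 2)`[12,3]->8
L=12->g=12>>2=3, t=12&3=0
[3]->row 3+8=11  col 0·2+1+0=1
row: 8 vs 11

buggy=8 correct=11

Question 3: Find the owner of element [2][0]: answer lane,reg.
8,0

r=2->g=2,rb=0  c=0->cb=0,t=0,b0=0
L=2*4+0=8  i=0*4+0*2+0=0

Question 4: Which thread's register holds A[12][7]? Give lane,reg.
19,3

r=12->g=4,rb=1  c=7->cb=0,t=3,b0=1
L=4*4+3=19  i=0*4+1*2+1=3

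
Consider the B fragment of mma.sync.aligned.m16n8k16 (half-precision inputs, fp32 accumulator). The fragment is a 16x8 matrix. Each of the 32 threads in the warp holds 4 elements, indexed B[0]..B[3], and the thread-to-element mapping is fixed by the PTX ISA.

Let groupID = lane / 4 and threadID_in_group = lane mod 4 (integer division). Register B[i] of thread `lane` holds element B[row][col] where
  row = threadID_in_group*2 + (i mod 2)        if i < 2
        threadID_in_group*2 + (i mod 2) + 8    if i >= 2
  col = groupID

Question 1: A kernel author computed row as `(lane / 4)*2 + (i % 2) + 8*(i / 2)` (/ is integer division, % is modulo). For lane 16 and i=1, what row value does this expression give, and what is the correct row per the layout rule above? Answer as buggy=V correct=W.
buggy=9 correct=1

`(lane / 4)*2 + (i % 2) + 8*(i / 2)`[16,1]->9
lane 16->16/4=4, 16 mod 4=0
i=1  r:2·0+1+0->1  c:4
row: 9 vs 1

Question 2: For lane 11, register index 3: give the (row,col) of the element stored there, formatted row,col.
15,2

11: gid=2,tid=3
[3] (3*2+1+8,2) = (15,2)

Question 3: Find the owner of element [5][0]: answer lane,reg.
c=0->g=0  r=5->rb=0,t=2,b0=1
L=0*4+2=2  i=0*2+1=1

2,1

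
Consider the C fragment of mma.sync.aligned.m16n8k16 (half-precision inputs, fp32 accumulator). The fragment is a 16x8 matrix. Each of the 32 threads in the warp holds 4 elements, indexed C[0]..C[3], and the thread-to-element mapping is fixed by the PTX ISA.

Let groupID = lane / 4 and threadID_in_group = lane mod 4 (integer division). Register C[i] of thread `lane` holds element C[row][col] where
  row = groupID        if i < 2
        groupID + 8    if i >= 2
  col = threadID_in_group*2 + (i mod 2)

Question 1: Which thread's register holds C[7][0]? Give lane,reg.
28,0

r:7=>grp=7,rB=0  c:0=>tig=0,lo=0
L=7*4+0=28  i=0*2+0=0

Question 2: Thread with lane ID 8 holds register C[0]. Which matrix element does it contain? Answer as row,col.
8: grp=2,tig=0
[0] (2+0,0*2+0) = (2,0)

2,0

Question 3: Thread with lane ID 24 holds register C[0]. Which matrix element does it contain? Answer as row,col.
lane 24=>24/4=6, 24 mod 4=0
i=0  r:6+0=>6  c:2·0+0=>0

6,0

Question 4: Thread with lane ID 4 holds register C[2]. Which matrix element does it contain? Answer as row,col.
lane 4: g=1 (4/4), t=0 (4%4)
i=2: r=1+8=9, c=0*2+0=0

9,0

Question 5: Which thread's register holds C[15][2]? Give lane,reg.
r=15→G=7,rhi=1  c=2→T=1,p=0
L=7*4+1=29  i=1*2+0=2

29,2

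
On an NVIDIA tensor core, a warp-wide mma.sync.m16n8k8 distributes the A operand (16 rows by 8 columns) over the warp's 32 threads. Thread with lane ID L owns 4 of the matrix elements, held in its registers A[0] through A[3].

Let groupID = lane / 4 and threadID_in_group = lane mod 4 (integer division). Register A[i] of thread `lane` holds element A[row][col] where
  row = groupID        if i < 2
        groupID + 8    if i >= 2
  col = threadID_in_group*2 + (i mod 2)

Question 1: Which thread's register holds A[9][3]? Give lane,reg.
r:9=>grp=1,rB=1  c:3=>tig=1,lo=1
L=1*4+1=5  i=1*2+1=3

5,3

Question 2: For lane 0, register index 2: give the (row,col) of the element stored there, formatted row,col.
8,0

lane 0->0/4=0, 0 mod 4=0
i=2  r:0+8->8  c:2·0+0->0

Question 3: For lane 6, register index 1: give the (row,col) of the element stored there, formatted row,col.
L=6->gid=6>>2=1, tid=6&3=2
[1]->row 1+0=1  col 2·2+1=5

1,5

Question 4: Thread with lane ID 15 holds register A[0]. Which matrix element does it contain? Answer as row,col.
lane 15: gr=3 (15/4), th=3 (15%4)
i=0: r=3+0=3, c=3*2+0=6

3,6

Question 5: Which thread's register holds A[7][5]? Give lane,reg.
r:7=>grp=7,rB=0  c:5=>tig=2,lo=1
L=7*4+2=30  i=0*2+1=1

30,1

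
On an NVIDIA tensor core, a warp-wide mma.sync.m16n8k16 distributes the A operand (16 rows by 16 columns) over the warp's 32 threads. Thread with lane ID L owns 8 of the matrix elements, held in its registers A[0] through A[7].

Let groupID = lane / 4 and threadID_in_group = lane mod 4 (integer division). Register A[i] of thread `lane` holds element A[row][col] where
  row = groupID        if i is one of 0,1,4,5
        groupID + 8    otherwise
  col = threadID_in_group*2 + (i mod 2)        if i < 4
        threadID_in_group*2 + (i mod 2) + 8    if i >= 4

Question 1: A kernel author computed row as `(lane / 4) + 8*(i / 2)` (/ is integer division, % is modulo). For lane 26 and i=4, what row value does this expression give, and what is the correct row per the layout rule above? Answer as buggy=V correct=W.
`(lane / 4) + 8*(i / 2)`[26,4]->22
lane 26->26/4=6, 26 mod 4=2
i=4  r:6+0->6  c:2·2+0+8->12
row: 22 vs 6

buggy=22 correct=6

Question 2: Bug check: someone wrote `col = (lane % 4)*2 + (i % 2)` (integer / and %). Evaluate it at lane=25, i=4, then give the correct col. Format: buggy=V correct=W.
`(lane % 4)*2 + (i % 2)`[25,4]⇒2
lane 25⇒25/4=6, 25 mod 4=1
i=4  r:6+0⇒6  c:2·1+0+8⇒10
col: 2 vs 10

buggy=2 correct=10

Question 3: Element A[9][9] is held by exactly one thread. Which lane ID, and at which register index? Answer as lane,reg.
4,7

r:9=>grp=1,rB=1  c:9=>cB=1,tig=0,lo=1
L=1*4+0=4  i=1*4+1*2+1=7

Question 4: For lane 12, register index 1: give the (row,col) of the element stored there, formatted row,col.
12: g=3,t=0
[1] (3+0,0*2+1+0) = (3,1)

3,1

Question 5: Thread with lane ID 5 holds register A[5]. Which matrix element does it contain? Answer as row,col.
1,11

lane 5->5/4=1, 5 mod 4=1
i=5  r:1+0->1  c:2·1+1+8->11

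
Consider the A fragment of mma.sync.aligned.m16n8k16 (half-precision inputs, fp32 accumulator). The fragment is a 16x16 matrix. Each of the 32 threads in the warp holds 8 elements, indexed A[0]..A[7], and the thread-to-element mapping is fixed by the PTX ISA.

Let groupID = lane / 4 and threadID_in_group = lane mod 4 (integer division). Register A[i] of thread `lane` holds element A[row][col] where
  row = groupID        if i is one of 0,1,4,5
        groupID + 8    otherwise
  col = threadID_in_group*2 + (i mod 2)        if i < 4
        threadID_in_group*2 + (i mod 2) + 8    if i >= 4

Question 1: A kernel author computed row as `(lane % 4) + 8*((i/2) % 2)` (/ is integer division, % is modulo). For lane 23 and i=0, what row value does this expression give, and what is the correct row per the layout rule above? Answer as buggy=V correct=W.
`(lane % 4) + 8*((i/2) % 2)`[23,0]->3
lane 23->23/4=5, 23 mod 4=3
i=0  r:5+0->5  c:2·3+0+0->6
row: 3 vs 5

buggy=3 correct=5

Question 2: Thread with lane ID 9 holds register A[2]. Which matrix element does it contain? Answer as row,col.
9: gid=2,tid=1
[2] (2+8,1*2+0+0) = (10,2)

10,2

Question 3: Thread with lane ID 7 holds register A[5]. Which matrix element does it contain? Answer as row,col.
L=7->gid=7>>2=1, tid=7&3=3
[5]->row 1+0=1  col 3·2+1+8=15

1,15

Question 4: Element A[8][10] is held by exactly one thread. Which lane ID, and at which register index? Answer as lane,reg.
1,6

r=8->g=0,rb=1  c=10->cb=1,t=1,b0=0
L=0*4+1=1  i=1*4+1*2+0=6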